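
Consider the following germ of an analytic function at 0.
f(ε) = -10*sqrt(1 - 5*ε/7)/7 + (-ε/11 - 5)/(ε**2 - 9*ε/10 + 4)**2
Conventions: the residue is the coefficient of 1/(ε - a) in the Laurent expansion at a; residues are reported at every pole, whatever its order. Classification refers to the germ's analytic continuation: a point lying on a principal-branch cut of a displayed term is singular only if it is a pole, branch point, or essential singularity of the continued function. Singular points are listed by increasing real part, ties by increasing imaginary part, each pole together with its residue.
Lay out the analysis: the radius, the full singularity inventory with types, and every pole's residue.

Denominator factor (ε**2 - 9*ε/10 + 4)^2: discriminant -1519/100, complex-conjugate roots (9/20) + ((7/20)*sqrt(31))*i and (9/20) - ((7/20)*sqrt(31))*i; poles of order 2, moduli 2 and 2.
Branch term (-10/7)*sqrt(1 - ε/(7/5)): its argument vanishes at ε = 7/5, a square-root branch point, modulus 7/5.
The radius of convergence is the smallest modulus among the singular points: 7/5.
The branch term is analytic at (9/20) - ((7/20)*sqrt(31))*i and contributes nothing to the residue; only the rational part matters.
The factor ε**2 - 9*ε/10 + 4 splits as (ε - a)(ε - a') with a = (9/20) - ((7/20)*sqrt(31))*i, a' = (9/20) + ((7/20)*sqrt(31))*i. At the order-2 pole a set g(ε) = (ε - a)^2*(rational part) = [-ε/11 - 5] / (ε - a')^2.
Order-2 pole: residue = g'(a); g'((9/20) - ((7/20)*sqrt(31))*i) = -((110900/3625853)*sqrt(31))*i, so the residue is -((110900/3625853)*sqrt(31))*i.
The branch term is analytic at (9/20) + ((7/20)*sqrt(31))*i and contributes nothing to the residue; only the rational part matters.
The factor ε**2 - 9*ε/10 + 4 splits as (ε - a)(ε - a') with a = (9/20) + ((7/20)*sqrt(31))*i, a' = (9/20) - ((7/20)*sqrt(31))*i. At the order-2 pole a set g(ε) = (ε - a)^2*(rational part) = [-ε/11 - 5] / (ε - a')^2.
Order-2 pole: residue = g'(a); g'((9/20) + ((7/20)*sqrt(31))*i) = ((110900/3625853)*sqrt(31))*i, so the residue is ((110900/3625853)*sqrt(31))*i.
List the singular points by increasing real part (a conjugate pair: the negative imaginary part first).

Radius of convergence at 0: 7/5.
At (9/20) - ((7/20)*sqrt(31))*i: a pole of order 2; residue -((110900/3625853)*sqrt(31))*i.
At (9/20) + ((7/20)*sqrt(31))*i: a pole of order 2; residue ((110900/3625853)*sqrt(31))*i.
At 7/5: an algebraic (square-root) branch point.


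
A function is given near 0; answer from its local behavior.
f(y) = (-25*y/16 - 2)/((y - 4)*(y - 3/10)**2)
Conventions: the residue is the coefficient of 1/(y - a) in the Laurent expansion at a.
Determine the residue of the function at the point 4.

The residue is -825/1369.

At the order-1 pole 4 set g(y) = (y - (4))*f(y) = (-25*y/16 - 2)/(y - 3/10)**2.
Simple pole: residue = g(a) at a = 4, which is -825/1369.


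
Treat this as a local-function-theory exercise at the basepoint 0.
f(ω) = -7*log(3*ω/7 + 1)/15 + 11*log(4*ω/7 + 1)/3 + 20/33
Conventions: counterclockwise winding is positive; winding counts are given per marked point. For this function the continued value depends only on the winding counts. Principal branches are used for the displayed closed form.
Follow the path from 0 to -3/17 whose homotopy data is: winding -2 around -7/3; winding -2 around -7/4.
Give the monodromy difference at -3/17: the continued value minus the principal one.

The rational part is single-valued and drops out of the difference; each branch term changes only by its own monodromy.
(-7/15)*log(1 - ω/(-7/3)): each positive loop around -7/3 adds 2*pi*i to the log, so winding -2 contributes (-7/15)*(-2)*2*pi*i = (28/15)*pi*i.
(11/3)*log(1 - ω/(-7/4)): each positive loop around -7/4 adds 2*pi*i to the log, so winding -2 contributes (11/3)*(-2)*2*pi*i = -(44/3)*pi*i.
Summing the contributions at ω = -3/17 gives -(64/5)*pi*i.

Continued minus principal equals -(64/5)*pi*i.


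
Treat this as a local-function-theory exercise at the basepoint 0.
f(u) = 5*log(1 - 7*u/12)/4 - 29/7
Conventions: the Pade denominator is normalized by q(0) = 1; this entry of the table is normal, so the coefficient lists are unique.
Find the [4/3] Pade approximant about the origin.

The Pade approximant has numerator coefficients [-29/7, 1147/336, -797/1152, 1169/103680, 343/331776]; denominator coefficients [1, -1, 7/24, -49/2160].

Taylor coefficients needed (expand at 0): a_0 = -29/7, a_1 = -35/48, a_2 = -245/1152, a_3 = -1715/20736, a_4 = -12005/331776, a_5 = -16807/995328, a_6 = -588245/71663616, a_7 = -588245/143327232.
Write the denominator as Q(u) = 1 + q1*u + q2*u^2 + q3*u^3. Requiring Q*f - P = O(u^8) with deg P <= 4 kills the coefficients of u^5..u^7 in Q*f:
  u^5: a_5 + q1*a_4 + q2*a_3 + q3*a_2 = 0, i.e. -16807/995328 + (-12005/331776)*q1 + (-1715/20736)*q2 + (-245/1152)*q3 = 0.
  u^6: a_6 + q1*a_5 + q2*a_4 + q3*a_3 = 0, i.e. -588245/71663616 + (-16807/995328)*q1 + (-12005/331776)*q2 + (-1715/20736)*q3 = 0.
  u^7: a_7 + q1*a_6 + q2*a_5 + q3*a_4 = 0, i.e. -588245/143327232 + (-588245/71663616)*q1 + (-16807/995328)*q2 + (-12005/331776)*q3 = 0.
Solving this linear system: q1 = -1, q2 = 7/24, q3 = -49/2160.
The numerator is Q*f truncated at degree 4: P0 = a_0 = -29/7; P1 = a_1 + q1*a_0 = 1147/336; P2 = a_2 + q1*a_1 + q2*a_0 = -797/1152; P3 = a_3 + q1*a_2 + q2*a_1 + q3*a_0 = 1169/103680; P4 = a_4 + q1*a_3 + q2*a_2 + q3*a_1 = 343/331776.


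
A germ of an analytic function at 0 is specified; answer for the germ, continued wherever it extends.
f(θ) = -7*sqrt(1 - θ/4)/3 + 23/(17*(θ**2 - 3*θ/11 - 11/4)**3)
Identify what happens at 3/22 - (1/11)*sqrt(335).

The point is a pole of order 3.

The denominator factor θ**2 - 3*θ/11 - 11/4 vanishes at 3/22 - (1/11)*sqrt(335) and appears to the power 3; the numerator there equals 23/17, nonzero, and no other factor vanishes.
The branch terms are analytic at this point.
Hence a pole whose order is the multiplicity, 3.


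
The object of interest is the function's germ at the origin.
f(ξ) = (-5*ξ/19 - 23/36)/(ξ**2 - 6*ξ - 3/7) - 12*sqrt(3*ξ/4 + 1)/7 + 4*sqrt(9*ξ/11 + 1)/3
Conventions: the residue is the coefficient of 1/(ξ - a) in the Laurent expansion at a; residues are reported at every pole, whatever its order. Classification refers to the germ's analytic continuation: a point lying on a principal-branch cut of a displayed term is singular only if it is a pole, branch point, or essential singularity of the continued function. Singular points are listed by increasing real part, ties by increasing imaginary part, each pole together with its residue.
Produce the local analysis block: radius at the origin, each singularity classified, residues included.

Denominator factor (ξ**2 - 6*ξ - 3/7): discriminant 264/7, real irrational roots 3 + (1/7)*sqrt(462) and 3 - (1/7)*sqrt(462); poles of order 1, moduli 3 + (1/7)*sqrt(462) and -3 + (1/7)*sqrt(462).
Branch term (-12/7)*sqrt(1 - ξ/(-4/3)): its argument vanishes at ξ = -4/3, a square-root branch point, modulus 4/3.
Branch term (4/3)*sqrt(1 - ξ/(-11/9)): its argument vanishes at ξ = -11/9, a square-root branch point, modulus 11/9.
The radius of convergence is the smallest modulus among the singular points: -3 + (1/7)*sqrt(462).
The branch terms are analytic at 3 - (1/7)*sqrt(462) and contribute nothing to the residue; only the rational part matters.
The factor ξ**2 - 6*ξ - 3/7 splits as (ξ - a)(ξ - a') with a = 3 - (1/7)*sqrt(462), a' = 3 + (1/7)*sqrt(462). At the order-1 pole a set g(ξ) = (ξ - a)*(rational part) = [-5*ξ/19 - 23/36] / (ξ - a').
Simple pole: residue = g(a) at a = 3 - (1/7)*sqrt(462), which is -5/38 + (977/90288)*sqrt(462).
The branch terms are analytic at 3 + (1/7)*sqrt(462) and contribute nothing to the residue; only the rational part matters.
The factor ξ**2 - 6*ξ - 3/7 splits as (ξ - a)(ξ - a') with a = 3 + (1/7)*sqrt(462), a' = 3 - (1/7)*sqrt(462). At the order-1 pole a set g(ξ) = (ξ - a)*(rational part) = [-5*ξ/19 - 23/36] / (ξ - a').
Simple pole: residue = g(a) at a = 3 + (1/7)*sqrt(462), which is -5/38 - (977/90288)*sqrt(462).
List the singular points by increasing real part (a conjugate pair: the negative imaginary part first).

Radius of convergence at 0: -3 + (1/7)*sqrt(462).
At -4/3: an algebraic (square-root) branch point.
At -11/9: an algebraic (square-root) branch point.
At 3 - (1/7)*sqrt(462): a pole of order 1; residue -5/38 + (977/90288)*sqrt(462).
At 3 + (1/7)*sqrt(462): a pole of order 1; residue -5/38 - (977/90288)*sqrt(462).


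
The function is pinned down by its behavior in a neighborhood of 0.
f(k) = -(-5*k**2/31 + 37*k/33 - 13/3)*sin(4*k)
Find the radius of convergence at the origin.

The factor -sin(4*k) is entire and contributes no finite singular point.
The polynomial part has no poles.
No finite singular points: the Taylor series at 0 converges everywhere.

The radius of convergence is infinite.


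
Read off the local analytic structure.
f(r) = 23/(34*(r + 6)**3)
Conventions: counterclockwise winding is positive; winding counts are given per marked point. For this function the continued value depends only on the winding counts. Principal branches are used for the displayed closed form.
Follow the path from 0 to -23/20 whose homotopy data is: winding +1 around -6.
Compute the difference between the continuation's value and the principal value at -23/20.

Continued minus principal equals 0.

The function is rational, hence single-valued: continuing it around any pole returns the same value, so the difference is 0.


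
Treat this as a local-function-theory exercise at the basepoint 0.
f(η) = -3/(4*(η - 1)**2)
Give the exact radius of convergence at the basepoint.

Denominator factor (η - 1)^2: pole of order 2 at 1, modulus 1.
The radius of convergence is the smallest modulus among the singular points: 1.

The radius of convergence is 1.


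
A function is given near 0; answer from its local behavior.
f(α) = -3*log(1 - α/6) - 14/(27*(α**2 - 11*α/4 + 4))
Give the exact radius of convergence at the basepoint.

The radius of convergence is 2.

Denominator factor (α**2 - 11*α/4 + 4): discriminant -135/16, complex-conjugate roots (11/8) + ((3/8)*sqrt(15))*i and (11/8) - ((3/8)*sqrt(15))*i; poles of order 1, moduli 2 and 2.
Branch term (-3)*log(1 - α/(6)): its argument vanishes at α = 6, a logarithmic branch point, modulus 6.
The radius of convergence is the smallest modulus among the singular points: 2.


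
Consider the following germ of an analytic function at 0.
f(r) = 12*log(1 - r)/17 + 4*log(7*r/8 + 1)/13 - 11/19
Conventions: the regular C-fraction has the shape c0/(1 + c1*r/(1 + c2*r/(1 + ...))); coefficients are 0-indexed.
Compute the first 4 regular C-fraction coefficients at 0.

The regular C-fraction coefficients are [-11/19, -3667/4862, -2430951/7506928, 54291423329/22520330064].

Taylor coefficients (expand at 0): a_0 = -11/19, a_1 = -193/442, a_2 = -3329/7072, a_3 = -14137/84864.
c0 = a_0 = -11/19. Peel one level at a time: if S = 1 + c*r/S' with S'(0) = 1, then c is the r-coefficient of S and S' = c*r/(S - 1).
S_1 = c0/f = 1 + (-3667/4862)*r + (-46188069/189112352)*r^2 + ...; c1 = -3667/4862.
S_2 = c1*r/(S_1 - 1) = 1 + (-2430951/7506928)*r + (22332959/28607232)*r^2 + ...; c2 = -2430951/7506928.
S_3 = c2*r/(S_2 - 1) = 1 + (54291423329/22520330064)*r + ...; c3 = 54291423329/22520330064.


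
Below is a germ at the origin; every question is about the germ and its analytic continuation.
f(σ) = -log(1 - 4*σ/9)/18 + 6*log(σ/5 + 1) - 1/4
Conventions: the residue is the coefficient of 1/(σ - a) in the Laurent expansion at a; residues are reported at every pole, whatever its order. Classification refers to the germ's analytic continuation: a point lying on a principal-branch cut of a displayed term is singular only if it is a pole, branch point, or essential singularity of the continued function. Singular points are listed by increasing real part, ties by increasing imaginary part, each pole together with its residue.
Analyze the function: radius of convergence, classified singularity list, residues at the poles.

Radius of convergence at 0: 9/4.
At -5: a logarithmic branch point.
At 9/4: a logarithmic branch point.

Branch term (-1/18)*log(1 - σ/(9/4)): its argument vanishes at σ = 9/4, a logarithmic branch point, modulus 9/4.
Branch term (6)*log(1 - σ/(-5)): its argument vanishes at σ = -5, a logarithmic branch point, modulus 5.
The radius of convergence is the smallest modulus among the singular points: 9/4.
List the singular points by increasing real part (a conjugate pair: the negative imaginary part first).


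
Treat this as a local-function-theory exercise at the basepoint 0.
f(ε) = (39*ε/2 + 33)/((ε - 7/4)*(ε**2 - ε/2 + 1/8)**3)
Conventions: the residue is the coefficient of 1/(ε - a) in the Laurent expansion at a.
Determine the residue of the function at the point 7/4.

At the order-1 pole 7/4 set g(ε) = (ε - (7/4))*f(ε) = (39*ε/2 + 33)/(ε**2 - ε/2 + 1/8)**3.
Simple pole: residue = g(a) at a = 7/4, which is 274944/50653.

The residue is 274944/50653.


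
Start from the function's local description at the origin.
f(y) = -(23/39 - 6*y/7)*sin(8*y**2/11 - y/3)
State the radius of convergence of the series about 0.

The radius of convergence is infinite.

The factor -sin(8*y**2/11 - y/3) is entire and contributes no finite singular point.
The polynomial part has no poles.
No finite singular points: the Taylor series at 0 converges everywhere.


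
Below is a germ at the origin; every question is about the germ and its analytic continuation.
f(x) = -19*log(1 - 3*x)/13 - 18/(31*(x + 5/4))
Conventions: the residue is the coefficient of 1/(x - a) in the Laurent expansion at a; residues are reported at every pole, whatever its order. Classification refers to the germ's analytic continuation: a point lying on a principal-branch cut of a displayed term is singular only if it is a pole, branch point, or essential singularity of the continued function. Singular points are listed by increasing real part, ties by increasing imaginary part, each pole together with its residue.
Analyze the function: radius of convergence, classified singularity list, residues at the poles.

Radius of convergence at 0: 1/3.
At -5/4: a pole of order 1; residue -18/31.
At 1/3: a logarithmic branch point.

Denominator factor (x + 5/4): pole of order 1 at -5/4, modulus 5/4.
Branch term (-19/13)*log(1 - x/(1/3)): its argument vanishes at x = 1/3, a logarithmic branch point, modulus 1/3.
The radius of convergence is the smallest modulus among the singular points: 1/3.
The branch term is analytic at -5/4 and contributes nothing to the residue; only the rational part matters.
At the order-1 pole -5/4 set g(x) = (x - (-5/4))*(rational part) = -18/31.
Simple pole: residue = g(a) at a = -5/4, which is -18/31.
List the singular points by increasing real part (a conjugate pair: the negative imaginary part first).


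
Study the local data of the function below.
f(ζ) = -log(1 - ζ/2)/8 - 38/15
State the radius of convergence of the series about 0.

Branch term (-1/8)*log(1 - ζ/(2)): its argument vanishes at ζ = 2, a logarithmic branch point, modulus 2.
The radius of convergence is the smallest modulus among the singular points: 2.

The radius of convergence is 2.


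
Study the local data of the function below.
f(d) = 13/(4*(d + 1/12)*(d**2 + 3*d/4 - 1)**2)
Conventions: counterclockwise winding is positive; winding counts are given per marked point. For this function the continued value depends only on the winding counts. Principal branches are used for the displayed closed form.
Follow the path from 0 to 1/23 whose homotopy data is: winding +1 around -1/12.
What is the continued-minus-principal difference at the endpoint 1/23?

Continued minus principal equals 0.

The function is rational, hence single-valued: continuing it around any pole returns the same value, so the difference is 0.


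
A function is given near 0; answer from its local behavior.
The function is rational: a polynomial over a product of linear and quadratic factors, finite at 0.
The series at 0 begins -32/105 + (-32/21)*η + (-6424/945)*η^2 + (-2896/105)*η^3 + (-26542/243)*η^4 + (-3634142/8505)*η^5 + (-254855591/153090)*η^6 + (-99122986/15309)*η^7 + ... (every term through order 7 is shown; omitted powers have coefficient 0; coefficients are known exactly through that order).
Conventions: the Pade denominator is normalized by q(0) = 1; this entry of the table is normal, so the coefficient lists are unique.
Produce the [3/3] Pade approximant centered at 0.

Taylor coefficients needed (read off): a_0 = -32/105, a_1 = -32/21, a_2 = -6424/945, a_3 = -2896/105, a_4 = -26542/243, a_5 = -3634142/8505, a_6 = -254855591/153090.
Write the denominator as Q(η) = 1 + q1*η + q2*η^2 + q3*η^3. Requiring Q*f - P = O(η^7) with deg P <= 3 kills the coefficients of η^4..η^6 in Q*f:
  η^4: a_4 + q1*a_3 + q2*a_2 + q3*a_1 = 0, i.e. -26542/243 + (-2896/105)*q1 + (-6424/945)*q2 + (-32/21)*q3 = 0.
  η^5: a_5 + q1*a_4 + q2*a_3 + q3*a_2 = 0, i.e. -3634142/8505 + (-26542/243)*q1 + (-2896/105)*q2 + (-6424/945)*q3 = 0.
  η^6: a_6 + q1*a_5 + q2*a_4 + q3*a_3 = 0, i.e. -254855591/153090 + (-3634142/8505)*q1 + (-26542/243)*q2 + (-2896/105)*q3 = 0.
Solving this linear system: q1 = -4488725/1031224, q2 = 539575/9281016, q3 = 254179907/37124064.
The numerator is Q*f truncated at degree 3: P0 = a_0 = -32/105; P1 = a_1 + q1*a_0 = -177972/902321; P2 = a_2 + q1*a_1 + q2*a_0 = -353344/1933545; P3 = a_3 + q1*a_2 + q2*a_1 + q3*a_0 = -750112/4511605.

The Pade approximant has numerator coefficients [-32/105, -177972/902321, -353344/1933545, -750112/4511605]; denominator coefficients [1, -4488725/1031224, 539575/9281016, 254179907/37124064].


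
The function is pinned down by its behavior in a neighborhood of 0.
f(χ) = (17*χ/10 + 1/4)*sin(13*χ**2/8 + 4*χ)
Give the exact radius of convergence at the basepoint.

The factor sin(13*χ**2/8 + 4*χ) is entire and contributes no finite singular point.
The polynomial part has no poles.
No finite singular points: the Taylor series at 0 converges everywhere.

The radius of convergence is infinite.


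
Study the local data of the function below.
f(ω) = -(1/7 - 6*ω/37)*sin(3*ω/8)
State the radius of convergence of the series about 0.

The radius of convergence is infinite.

The factor -sin(3*ω/8) is entire and contributes no finite singular point.
The polynomial part has no poles.
No finite singular points: the Taylor series at 0 converges everywhere.


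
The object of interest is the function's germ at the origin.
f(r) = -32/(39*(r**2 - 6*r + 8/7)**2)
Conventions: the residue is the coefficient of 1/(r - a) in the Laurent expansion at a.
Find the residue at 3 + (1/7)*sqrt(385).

The residue is (56/117975)*sqrt(385).

The factor r**2 - 6*r + 8/7 splits as (r - a)(r - a') with a = 3 + (1/7)*sqrt(385), a' = 3 - (1/7)*sqrt(385). At the order-2 pole a set g(r) = (r - a)^2*f(r) = [-32/39] / (r - a')^2.
Order-2 pole: residue = g'(a); g'(3 + (1/7)*sqrt(385)) = (56/117975)*sqrt(385), so the residue is (56/117975)*sqrt(385).


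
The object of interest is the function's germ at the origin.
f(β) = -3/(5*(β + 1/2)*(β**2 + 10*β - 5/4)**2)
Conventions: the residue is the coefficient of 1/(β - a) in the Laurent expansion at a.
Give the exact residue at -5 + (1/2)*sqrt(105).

The factor β**2 + 10*β - 5/4 splits as (β - a)(β - a') with a = -5 + (1/2)*sqrt(105), a' = -5 - (1/2)*sqrt(105). At the order-2 pole a set g(β) = (β - a)^2*f(β) = [-3/(5*(β + 1/2))] / (β - a')^2.
Order-2 pole: residue = g'(a); g'(-5 + (1/2)*sqrt(105)) = 1/120 + (39/49000)*sqrt(105), so the residue is 1/120 + (39/49000)*sqrt(105).

The residue is 1/120 + (39/49000)*sqrt(105).


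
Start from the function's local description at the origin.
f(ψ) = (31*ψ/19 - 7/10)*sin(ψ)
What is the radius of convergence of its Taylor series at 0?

The factor sin(ψ) is entire and contributes no finite singular point.
The polynomial part has no poles.
No finite singular points: the Taylor series at 0 converges everywhere.

The radius of convergence is infinite.


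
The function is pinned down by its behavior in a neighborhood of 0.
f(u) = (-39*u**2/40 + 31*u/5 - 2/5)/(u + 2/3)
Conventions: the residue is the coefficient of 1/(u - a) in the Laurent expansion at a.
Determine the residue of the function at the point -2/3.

At the order-1 pole -2/3 set g(u) = (u - (-2/3))*f(u) = -39*u**2/40 + 31*u/5 - 2/5.
Simple pole: residue = g(a) at a = -2/3, which is -149/30.

The residue is -149/30.


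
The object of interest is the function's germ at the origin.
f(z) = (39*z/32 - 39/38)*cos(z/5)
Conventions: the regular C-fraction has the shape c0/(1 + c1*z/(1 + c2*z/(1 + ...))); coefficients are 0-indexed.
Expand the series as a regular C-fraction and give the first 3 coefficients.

The regular C-fraction coefficients are [-39/38, 19/16, -9153/7600].

Taylor coefficients (expand at 0): a_0 = -39/38, a_1 = 39/32, a_2 = 39/1900.
c0 = a_0 = -39/38. Peel one level at a time: if S = 1 + c*z/S' with S'(0) = 1, then c is the z-coefficient of S and S' = c*z/(S - 1).
S_1 = c0/f = 1 + (19/16)*z + (9153/6400)*z^2 + ...; c1 = 19/16.
S_2 = c1*z/(S_1 - 1) = 1 + (-9153/7600)*z + ...; c2 = -9153/7600.


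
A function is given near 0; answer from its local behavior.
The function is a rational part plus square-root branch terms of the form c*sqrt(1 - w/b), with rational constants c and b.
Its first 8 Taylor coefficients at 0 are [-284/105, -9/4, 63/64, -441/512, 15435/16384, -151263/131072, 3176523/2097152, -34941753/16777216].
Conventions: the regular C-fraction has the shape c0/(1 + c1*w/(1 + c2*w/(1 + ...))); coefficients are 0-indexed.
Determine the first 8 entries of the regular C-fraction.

Taylor coefficients (read off): a_0 = -284/105, a_1 = -9/4, a_2 = 63/64, a_3 = -441/512, a_4 = 15435/16384, a_5 = -151263/131072, a_6 = 3176523/2097152, a_7 = -34941753/16777216.
c0 = a_0 = -284/105. Peel one level at a time: if S = 1 + c*w/S' with S'(0) = 1, then c is the w-coefficient of S and S' = c*w/(S - 1).
S_1 = c0/f = 1 + (-945/1136)*w + (681345/645248)*w^2 + ...; c1 = -945/1136.
S_2 = c1*w/(S_1 - 1) = 1 + (721/568)*w + (-49/256)*w^2 + ...; c2 = 721/568.
S_3 = c2*w/(S_2 - 1) = 1 + (497/3296)*w + (-1186339/10863616)*w^2 + ...; c3 = 497/3296.
S_4 = c3*w/(S_3 - 1) = 1 + (2387/3296)*w + (-49/256)*w^2 + ...; c4 = 2387/3296.
S_5 = c4*w/(S_4 - 1) = 1 + (721/2728)*w + (-600593/3720992)*w^2 + ...; c5 = 721/2728.
S_6 = c5*w/(S_5 - 1) = 1 + (833/1364)*w + (-49/256)*w^2 + ...; c6 = 833/1364.
S_7 = c6*w/(S_6 - 1) = 1 + (341/1088)*w + ...; c7 = 341/1088.

The regular C-fraction coefficients are [-284/105, -945/1136, 721/568, 497/3296, 2387/3296, 721/2728, 833/1364, 341/1088].


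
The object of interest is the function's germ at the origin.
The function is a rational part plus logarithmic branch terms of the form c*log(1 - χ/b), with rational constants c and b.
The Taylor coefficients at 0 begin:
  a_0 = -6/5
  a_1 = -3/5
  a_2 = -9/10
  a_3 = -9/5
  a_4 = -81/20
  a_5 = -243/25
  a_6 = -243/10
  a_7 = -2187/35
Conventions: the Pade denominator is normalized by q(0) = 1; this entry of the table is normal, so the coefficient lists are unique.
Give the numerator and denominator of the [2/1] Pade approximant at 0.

Taylor coefficients needed (read off): a_0 = -6/5, a_1 = -3/5, a_2 = -9/10, a_3 = -9/5.
Write the denominator as Q(χ) = 1 + q1*χ. Requiring Q*f - P = O(χ^4) with deg P <= 2 kills the coefficients of χ^3..χ^3 in Q*f:
  χ^3: a_3 + q1*a_2 = 0, i.e. -9/5 + (-9/10)*q1 = 0.
Solving this linear system: q1 = -2.
The numerator is Q*f truncated at degree 2: P0 = a_0 = -6/5; P1 = a_1 + q1*a_0 = 9/5; P2 = a_2 + q1*a_1 = 3/10.

The Pade approximant has numerator coefficients [-6/5, 9/5, 3/10]; denominator coefficients [1, -2].


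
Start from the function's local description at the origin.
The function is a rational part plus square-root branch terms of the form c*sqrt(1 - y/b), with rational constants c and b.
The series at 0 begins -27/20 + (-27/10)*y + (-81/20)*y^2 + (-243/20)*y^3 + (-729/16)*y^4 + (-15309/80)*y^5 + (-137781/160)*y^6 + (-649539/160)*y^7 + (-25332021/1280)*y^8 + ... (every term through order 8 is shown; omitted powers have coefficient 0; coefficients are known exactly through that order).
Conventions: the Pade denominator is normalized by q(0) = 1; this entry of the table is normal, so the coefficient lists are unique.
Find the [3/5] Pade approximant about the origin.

Taylor coefficients needed (read off): a_0 = -27/20, a_1 = -27/10, a_2 = -81/20, a_3 = -243/20, a_4 = -729/16, a_5 = -15309/80, a_6 = -137781/160, a_7 = -649539/160, a_8 = -25332021/1280.
Write the denominator as Q(y) = 1 + q1*y + q2*y^2 + q3*y^3 + q4*y^4 + q5*y^5. Requiring Q*f - P = O(y^9) with deg P <= 3 kills the coefficients of y^4..y^8 in Q*f:
  y^4: a_4 + q1*a_3 + q2*a_2 + q3*a_1 + q4*a_0 = 0, i.e. -729/16 + (-243/20)*q1 + (-81/20)*q2 + (-27/10)*q3 + (-27/20)*q4 = 0.
  y^5: a_5 + q1*a_4 + q2*a_3 + q3*a_2 + q4*a_1 + q5*a_0 = 0, i.e. -15309/80 + (-729/16)*q1 + (-243/20)*q2 + (-81/20)*q3 + (-27/10)*q4 + (-27/20)*q5 = 0.
  y^6: a_6 + q1*a_5 + q2*a_4 + q3*a_3 + q4*a_2 + q5*a_1 = 0, i.e. -137781/160 + (-15309/80)*q1 + (-729/16)*q2 + (-243/20)*q3 + (-81/20)*q4 + (-27/10)*q5 = 0.
  y^7: a_7 + q1*a_6 + q2*a_5 + q3*a_4 + q4*a_3 + q5*a_2 = 0, i.e. -649539/160 + (-137781/160)*q1 + (-15309/80)*q2 + (-729/16)*q3 + (-243/20)*q4 + (-81/20)*q5 = 0.
  y^8: a_8 + q1*a_7 + q2*a_6 + q3*a_5 + q4*a_4 + q5*a_3 = 0, i.e. -25332021/1280 + (-649539/160)*q1 + (-137781/160)*q2 + (-15309/80)*q3 + (-729/16)*q4 + (-243/20)*q5 = 0.
Solving this linear system: q1 = -2085/232, q2 = 4905/232, q3 = -3375/464, q4 = -405/232, q5 = -3159/928.
The numerator is Q*f truncated at degree 3: P0 = a_0 = -27/20; P1 = a_1 + q1*a_0 = 43767/4640; P2 = a_2 + q1*a_1 + q2*a_0 = -38637/4640; P3 = a_3 + q1*a_2 + q2*a_1 + q3*a_0 = -213597/9280.

The Pade approximant has numerator coefficients [-27/20, 43767/4640, -38637/4640, -213597/9280]; denominator coefficients [1, -2085/232, 4905/232, -3375/464, -405/232, -3159/928].


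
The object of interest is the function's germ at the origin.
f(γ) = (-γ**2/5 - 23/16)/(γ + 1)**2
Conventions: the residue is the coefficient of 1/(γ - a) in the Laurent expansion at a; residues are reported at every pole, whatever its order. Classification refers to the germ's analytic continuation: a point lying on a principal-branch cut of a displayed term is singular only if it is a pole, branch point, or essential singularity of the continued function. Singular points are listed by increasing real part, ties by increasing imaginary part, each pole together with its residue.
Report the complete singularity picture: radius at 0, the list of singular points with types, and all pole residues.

Denominator factor (γ + 1)^2: pole of order 2 at -1, modulus 1.
The radius of convergence is the smallest modulus among the singular points: 1.
At the order-2 pole -1 set g(γ) = (γ - (-1))^2*f(γ) = -γ**2/5 - 23/16.
Order-2 pole: residue = g'(a); g'(-1) = 2/5, so the residue is 2/5.

Radius of convergence at 0: 1.
At -1: a pole of order 2; residue 2/5.


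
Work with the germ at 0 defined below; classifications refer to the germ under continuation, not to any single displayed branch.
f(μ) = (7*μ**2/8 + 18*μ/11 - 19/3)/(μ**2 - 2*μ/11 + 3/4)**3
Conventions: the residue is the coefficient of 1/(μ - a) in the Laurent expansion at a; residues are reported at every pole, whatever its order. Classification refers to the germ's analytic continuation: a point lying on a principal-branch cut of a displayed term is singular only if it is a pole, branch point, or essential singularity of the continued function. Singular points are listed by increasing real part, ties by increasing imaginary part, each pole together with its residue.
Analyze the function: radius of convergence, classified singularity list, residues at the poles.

Radius of convergence at 0: (1/2)*sqrt(3).
At (1/11) - ((1/22)*sqrt(359))*i: a pole of order 3; residue -((92162433/740292464)*sqrt(359))*i.
At (1/11) + ((1/22)*sqrt(359))*i: a pole of order 3; residue ((92162433/740292464)*sqrt(359))*i.


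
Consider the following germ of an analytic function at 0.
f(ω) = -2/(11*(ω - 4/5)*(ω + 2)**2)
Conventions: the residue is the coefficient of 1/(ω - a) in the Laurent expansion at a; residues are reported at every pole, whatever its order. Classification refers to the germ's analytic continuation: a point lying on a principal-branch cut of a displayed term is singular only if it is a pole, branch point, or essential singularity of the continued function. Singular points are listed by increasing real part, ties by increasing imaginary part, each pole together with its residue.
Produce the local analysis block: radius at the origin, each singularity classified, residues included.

Radius of convergence at 0: 4/5.
At -2: a pole of order 2; residue 25/1078.
At 4/5: a pole of order 1; residue -25/1078.

Denominator factor (ω + 2)^2: pole of order 2 at -2, modulus 2.
Denominator factor (ω - 4/5): pole of order 1 at 4/5, modulus 4/5.
The radius of convergence is the smallest modulus among the singular points: 4/5.
At the order-2 pole -2 set g(ω) = (ω - (-2))^2*f(ω) = -2/(11*(ω - 4/5)).
Order-2 pole: residue = g'(a); g'(-2) = 25/1078, so the residue is 25/1078.
At the order-1 pole 4/5 set g(ω) = (ω - (4/5))*f(ω) = -2/(11*(ω + 2)**2).
Simple pole: residue = g(a) at a = 4/5, which is -25/1078.
List the singular points by increasing real part (a conjugate pair: the negative imaginary part first).


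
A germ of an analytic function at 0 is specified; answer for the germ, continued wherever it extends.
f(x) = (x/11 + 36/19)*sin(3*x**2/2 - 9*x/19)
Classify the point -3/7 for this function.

The point is a regular point.

There is no denominator, hence no pole anywhere.
The factor sin(3*x**2/2 - 9*x/19) is entire.
So the germ continues analytically to -3/7.


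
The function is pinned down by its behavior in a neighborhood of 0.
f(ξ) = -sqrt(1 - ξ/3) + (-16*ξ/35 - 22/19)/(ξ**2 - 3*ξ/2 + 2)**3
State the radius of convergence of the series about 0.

The radius of convergence is sqrt(2).

Denominator factor (ξ**2 - 3*ξ/2 + 2)^3: discriminant -23/4, complex-conjugate roots (3/4) + ((1/4)*sqrt(23))*i and (3/4) - ((1/4)*sqrt(23))*i; poles of order 3, moduli sqrt(2) and sqrt(2).
Branch term (-1)*sqrt(1 - ξ/(3)): its argument vanishes at ξ = 3, a square-root branch point, modulus 3.
The radius of convergence is the smallest modulus among the singular points: sqrt(2).


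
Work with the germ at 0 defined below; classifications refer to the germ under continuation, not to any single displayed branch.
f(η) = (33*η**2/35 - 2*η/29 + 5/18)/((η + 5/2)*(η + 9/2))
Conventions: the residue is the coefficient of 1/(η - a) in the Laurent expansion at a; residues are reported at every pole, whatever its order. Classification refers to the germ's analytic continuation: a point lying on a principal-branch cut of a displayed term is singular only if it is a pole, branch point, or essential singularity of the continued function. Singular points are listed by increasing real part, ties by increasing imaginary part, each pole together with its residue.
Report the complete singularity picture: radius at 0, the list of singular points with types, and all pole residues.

Denominator factor (η + 5/2): pole of order 1 at -5/2, modulus 5/2.
Denominator factor (η + 9/2): pole of order 1 at -9/2, modulus 9/2.
The radius of convergence is the smallest modulus among the singular points: 5/2.
At the order-1 pole -9/2 set g(η) = (η - (-9/2))*f(η) = (33*η**2/35 - 2*η/29 + 5/18)/(η + 5/2).
Simple pole: residue = g(a) at a = -9/2, which is -719143/73080.
At the order-1 pole -5/2 set g(η) = (η - (-5/2))*f(η) = (33*η**2/35 - 2*η/29 + 5/18)/(η + 9/2).
Simple pole: residue = g(a) at a = -5/2, which is 46355/14616.
List the singular points by increasing real part (a conjugate pair: the negative imaginary part first).

Radius of convergence at 0: 5/2.
At -9/2: a pole of order 1; residue -719143/73080.
At -5/2: a pole of order 1; residue 46355/14616.


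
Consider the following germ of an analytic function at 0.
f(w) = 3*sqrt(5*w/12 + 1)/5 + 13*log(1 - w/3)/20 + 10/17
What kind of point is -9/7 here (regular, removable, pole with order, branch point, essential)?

There is no denominator, hence no pole anywhere.
Branch term log(1 - w/(3)): argument at -9/7 is 10/7, nonzero, so -9/7 is not its branch point (a point on a principal cut is still regular for the continued germ).
Branch term sqrt(1 - w/(-12/5)): argument at -9/7 is 13/28, nonzero, so -9/7 is not its branch point (a point on a principal cut is still regular for the continued germ).
So the germ continues analytically to -9/7.

The point is a regular point.


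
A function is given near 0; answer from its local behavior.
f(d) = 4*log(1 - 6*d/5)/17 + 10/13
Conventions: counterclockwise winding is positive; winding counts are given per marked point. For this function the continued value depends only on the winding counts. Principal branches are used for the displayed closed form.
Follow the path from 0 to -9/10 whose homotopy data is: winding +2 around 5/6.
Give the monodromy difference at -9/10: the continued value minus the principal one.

Continued minus principal equals (16/17)*pi*i.

The rational part is single-valued and drops out of the difference; each branch term changes only by its own monodromy.
(4/17)*log(1 - d/(5/6)): each positive loop around 5/6 adds 2*pi*i to the log, so winding +2 contributes (4/17)*(2)*2*pi*i = (16/17)*pi*i.
Summing the contributions at d = -9/10 gives (16/17)*pi*i.


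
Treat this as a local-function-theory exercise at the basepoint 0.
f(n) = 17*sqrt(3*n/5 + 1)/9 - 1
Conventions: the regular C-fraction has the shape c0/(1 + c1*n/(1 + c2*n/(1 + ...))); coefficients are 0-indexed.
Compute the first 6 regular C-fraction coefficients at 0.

The regular C-fraction coefficients are [8/9, -51/80, 63/80, 1/35, 19/70, 63/760].

Taylor coefficients (expand at 0): a_0 = 8/9, a_1 = 17/30, a_2 = -17/200, a_3 = 51/2000, a_4 = -153/16000, a_5 = 3213/800000.
c0 = a_0 = 8/9. Peel one level at a time: if S = 1 + c*n/S' with S'(0) = 1, then c is the n-coefficient of S and S' = c*n/(S - 1).
S_1 = c0/f = 1 + (-51/80)*n + (3213/6400)*n^2 + ...; c1 = -51/80.
S_2 = c1*n/(S_1 - 1) = 1 + (63/80)*n + (-9/400)*n^2 + ...; c2 = 63/80.
S_3 = c2*n/(S_2 - 1) = 1 + (1/35)*n + (-19/2450)*n^2 + ...; c3 = 1/35.
S_4 = c3*n/(S_3 - 1) = 1 + (19/70)*n + (-9/400)*n^2 + ...; c4 = 19/70.
S_5 = c4*n/(S_4 - 1) = 1 + (63/760)*n + ...; c5 = 63/760.


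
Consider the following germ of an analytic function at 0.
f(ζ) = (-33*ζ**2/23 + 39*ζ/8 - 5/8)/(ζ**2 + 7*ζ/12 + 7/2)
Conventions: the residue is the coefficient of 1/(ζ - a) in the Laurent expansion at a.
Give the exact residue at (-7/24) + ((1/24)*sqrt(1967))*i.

The factor ζ**2 + 7*ζ/12 + 7/2 splits as (ζ - a)(ζ - a') with a = (-7/24) + ((1/24)*sqrt(1967))*i, a' = (-7/24) - ((1/24)*sqrt(1967))*i. At the order-1 pole a set g(ζ) = (ζ - a)*f(ζ) = [-33*ζ**2/23 + 39*ζ/8 - 5/8] / (ζ - a').
Simple pole: residue = g(a) at a = (-7/24) + ((1/24)*sqrt(1967))*i, which is (1051/368) - ((12059/723856)*sqrt(1967))*i.

The residue is (1051/368) - ((12059/723856)*sqrt(1967))*i.


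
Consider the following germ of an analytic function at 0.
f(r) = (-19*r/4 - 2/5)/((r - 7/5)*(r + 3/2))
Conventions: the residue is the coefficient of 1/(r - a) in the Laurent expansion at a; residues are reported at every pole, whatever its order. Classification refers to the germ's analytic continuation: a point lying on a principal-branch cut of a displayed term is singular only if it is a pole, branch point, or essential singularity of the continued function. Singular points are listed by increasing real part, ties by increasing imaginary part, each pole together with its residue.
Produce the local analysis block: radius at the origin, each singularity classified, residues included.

Radius of convergence at 0: 7/5.
At -3/2: a pole of order 1; residue -269/116.
At 7/5: a pole of order 1; residue -141/58.

Denominator factor (r + 3/2): pole of order 1 at -3/2, modulus 3/2.
Denominator factor (r - 7/5): pole of order 1 at 7/5, modulus 7/5.
The radius of convergence is the smallest modulus among the singular points: 7/5.
At the order-1 pole -3/2 set g(r) = (r - (-3/2))*f(r) = (-19*r/4 - 2/5)/(r - 7/5).
Simple pole: residue = g(a) at a = -3/2, which is -269/116.
At the order-1 pole 7/5 set g(r) = (r - (7/5))*f(r) = (-19*r/4 - 2/5)/(r + 3/2).
Simple pole: residue = g(a) at a = 7/5, which is -141/58.
List the singular points by increasing real part (a conjugate pair: the negative imaginary part first).


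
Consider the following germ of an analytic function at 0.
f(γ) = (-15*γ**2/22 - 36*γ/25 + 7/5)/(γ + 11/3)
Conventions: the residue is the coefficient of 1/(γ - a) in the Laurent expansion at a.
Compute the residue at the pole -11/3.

The residue is -373/150.

At the order-1 pole -11/3 set g(γ) = (γ - (-11/3))*f(γ) = -15*γ**2/22 - 36*γ/25 + 7/5.
Simple pole: residue = g(a) at a = -11/3, which is -373/150.


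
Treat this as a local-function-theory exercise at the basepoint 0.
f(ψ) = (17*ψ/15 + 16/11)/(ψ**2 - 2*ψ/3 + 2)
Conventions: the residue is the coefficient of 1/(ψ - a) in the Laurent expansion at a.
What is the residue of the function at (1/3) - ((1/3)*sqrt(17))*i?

The residue is (17/30) + ((907/5610)*sqrt(17))*i.

The factor ψ**2 - 2*ψ/3 + 2 splits as (ψ - a)(ψ - a') with a = (1/3) - ((1/3)*sqrt(17))*i, a' = (1/3) + ((1/3)*sqrt(17))*i. At the order-1 pole a set g(ψ) = (ψ - a)*f(ψ) = [17*ψ/15 + 16/11] / (ψ - a').
Simple pole: residue = g(a) at a = (1/3) - ((1/3)*sqrt(17))*i, which is (17/30) + ((907/5610)*sqrt(17))*i.


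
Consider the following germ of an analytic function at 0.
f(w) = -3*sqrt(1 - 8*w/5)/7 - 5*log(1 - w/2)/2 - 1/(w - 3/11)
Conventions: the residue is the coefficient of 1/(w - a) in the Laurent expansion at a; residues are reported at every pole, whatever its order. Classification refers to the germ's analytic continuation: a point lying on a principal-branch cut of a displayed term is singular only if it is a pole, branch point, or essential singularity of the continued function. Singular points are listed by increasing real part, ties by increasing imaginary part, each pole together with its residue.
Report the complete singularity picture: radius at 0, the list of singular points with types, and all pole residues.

Denominator factor (w - 3/11): pole of order 1 at 3/11, modulus 3/11.
Branch term (-3/7)*sqrt(1 - w/(5/8)): its argument vanishes at w = 5/8, a square-root branch point, modulus 5/8.
Branch term (-5/2)*log(1 - w/(2)): its argument vanishes at w = 2, a logarithmic branch point, modulus 2.
The radius of convergence is the smallest modulus among the singular points: 3/11.
The branch terms are analytic at 3/11 and contribute nothing to the residue; only the rational part matters.
At the order-1 pole 3/11 set g(w) = (w - (3/11))*(rational part) = -1.
Simple pole: residue = g(a) at a = 3/11, which is -1.
List the singular points by increasing real part (a conjugate pair: the negative imaginary part first).

Radius of convergence at 0: 3/11.
At 3/11: a pole of order 1; residue -1.
At 5/8: an algebraic (square-root) branch point.
At 2: a logarithmic branch point.


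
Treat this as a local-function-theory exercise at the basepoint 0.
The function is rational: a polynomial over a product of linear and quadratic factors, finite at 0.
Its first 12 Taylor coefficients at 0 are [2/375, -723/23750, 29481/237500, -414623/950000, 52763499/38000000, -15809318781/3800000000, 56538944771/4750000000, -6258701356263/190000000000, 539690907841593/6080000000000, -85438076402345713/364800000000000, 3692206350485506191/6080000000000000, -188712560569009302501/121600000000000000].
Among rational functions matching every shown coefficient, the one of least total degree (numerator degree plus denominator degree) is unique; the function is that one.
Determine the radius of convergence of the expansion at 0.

The radius of convergence is -5/16 + (3/16)*sqrt(17).

No rational of total degree below 10 reproduces all 12 coefficients; solving the [1/9] Pade equations on them gives f(v) = (21*v/19 - 2/3)/((v + 10)**3*(v**2 - 5*v/8 - 1/2)**3), whose expansion matches every shown term.
Denominator factor (v + 10)^3: pole of order 3 at -10, modulus 10.
Denominator factor (v**2 - 5*v/8 - 1/2)^3: discriminant 153/64, real irrational roots 5/16 + (3/16)*sqrt(17) and 5/16 - (3/16)*sqrt(17); poles of order 3, moduli 5/16 + (3/16)*sqrt(17) and -5/16 + (3/16)*sqrt(17).
The radius of convergence is the smallest modulus among the singular points: -5/16 + (3/16)*sqrt(17).
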